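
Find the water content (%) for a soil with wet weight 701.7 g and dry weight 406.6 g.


Using w = (m_wet - m_dry) / m_dry * 100
m_wet - m_dry = 701.7 - 406.6 = 295.1 g
w = 295.1 / 406.6 * 100
w = 72.58 %


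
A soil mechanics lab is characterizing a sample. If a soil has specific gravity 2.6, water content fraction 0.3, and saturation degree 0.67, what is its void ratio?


Result: 1.1642

Derivation:
Using the relation e = Gs * w / S
e = 2.6 * 0.3 / 0.67
e = 1.1642


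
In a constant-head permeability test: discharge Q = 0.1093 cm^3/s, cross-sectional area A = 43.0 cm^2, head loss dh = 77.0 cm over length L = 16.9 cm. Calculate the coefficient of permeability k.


Result: 0.000558 cm/s

Derivation:
Compute hydraulic gradient:
i = dh / L = 77.0 / 16.9 = 4.55621
Then apply Darcy's law:
k = Q / (A * i)
k = 0.1093 / (43.0 * 4.55621)
k = 0.1093 / 195.917
k = 0.000558 cm/s


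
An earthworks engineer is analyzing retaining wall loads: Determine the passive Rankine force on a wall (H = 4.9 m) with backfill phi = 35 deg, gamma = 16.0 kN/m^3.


Compute passive earth pressure coefficient:
Kp = tan^2(45 + phi/2) = tan^2(62.5) = 3.690172
Compute passive force:
Pp = 0.5 * Kp * gamma * H^2
Pp = 0.5 * 3.690172 * 16.0 * 4.9^2
Pp = 708.81 kN/m


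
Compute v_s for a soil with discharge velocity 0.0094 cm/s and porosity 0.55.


Using v_s = v_d / n
v_s = 0.0094 / 0.55
v_s = 0.01709 cm/s


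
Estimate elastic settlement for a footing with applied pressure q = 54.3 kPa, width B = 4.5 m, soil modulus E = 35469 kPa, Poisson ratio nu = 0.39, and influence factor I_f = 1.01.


Using Se = q * B * (1 - nu^2) * I_f / E
1 - nu^2 = 1 - 0.39^2 = 0.8479
Se = 54.3 * 4.5 * 0.8479 * 1.01 / 35469
Se = 0.005900 m
Convert to mm: Se = 0.005900 * 1000 = 5.9 mm


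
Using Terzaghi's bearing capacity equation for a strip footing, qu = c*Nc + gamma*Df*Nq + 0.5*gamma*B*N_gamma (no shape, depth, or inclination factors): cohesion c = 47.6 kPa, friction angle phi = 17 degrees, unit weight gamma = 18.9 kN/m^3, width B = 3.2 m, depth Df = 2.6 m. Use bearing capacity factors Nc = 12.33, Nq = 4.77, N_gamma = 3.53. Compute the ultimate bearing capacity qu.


Result: 928.05 kPa

Derivation:
Compute qu = c*Nc + gamma*Df*Nq + 0.5*gamma*B*N_gamma
Term 1: 47.6 * 12.33 = 586.908
Term 2: 18.9 * 2.6 * 4.77 = 234.3978
Term 3: 0.5 * 18.9 * 3.2 * 3.53 = 106.7472
qu = 586.908 + 234.3978 + 106.7472
qu = 928.05 kPa


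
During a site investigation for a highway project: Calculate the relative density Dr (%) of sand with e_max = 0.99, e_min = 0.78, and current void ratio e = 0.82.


Using Dr = (e_max - e) / (e_max - e_min) * 100
e_max - e = 0.99 - 0.82 = 0.17
e_max - e_min = 0.99 - 0.78 = 0.21
Dr = 0.17 / 0.21 * 100
Dr = 80.95 %


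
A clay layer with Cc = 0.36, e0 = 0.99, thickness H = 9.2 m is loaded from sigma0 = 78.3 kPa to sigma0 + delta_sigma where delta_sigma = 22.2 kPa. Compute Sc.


Result: 0.1804 m

Derivation:
Using Sc = Cc * H / (1 + e0) * log10((sigma0 + delta_sigma) / sigma0)
Stress ratio = (78.3 + 22.2) / 78.3 = 1.28352
log10(1.28352) = 0.108404
Cc * H / (1 + e0) = 0.36 * 9.2 / (1 + 0.99) = 1.66432
Sc = 1.66432 * 0.108404
Sc = 0.1804 m


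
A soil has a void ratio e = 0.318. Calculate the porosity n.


Using the relation n = e / (1 + e)
n = 0.318 / (1 + 0.318)
n = 0.318 / 1.318
n = 0.2413


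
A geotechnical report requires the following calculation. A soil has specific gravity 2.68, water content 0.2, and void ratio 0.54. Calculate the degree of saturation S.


Result: 0.9926

Derivation:
Using S = Gs * w / e
S = 2.68 * 0.2 / 0.54
S = 0.9926


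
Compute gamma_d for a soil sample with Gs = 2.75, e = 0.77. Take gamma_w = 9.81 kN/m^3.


Using gamma_d = Gs * gamma_w / (1 + e)
gamma_d = 2.75 * 9.81 / (1 + 0.77)
gamma_d = 2.75 * 9.81 / 1.77
gamma_d = 15.242 kN/m^3


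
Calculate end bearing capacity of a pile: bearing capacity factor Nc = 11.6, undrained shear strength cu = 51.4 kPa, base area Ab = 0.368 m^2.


Using Qb = Nc * cu * Ab
Qb = 11.6 * 51.4 * 0.368
Qb = 219.42 kN


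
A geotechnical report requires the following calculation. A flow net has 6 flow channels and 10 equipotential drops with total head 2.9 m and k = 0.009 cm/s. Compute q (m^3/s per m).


Convert k to m/s for unit consistency with H:
k = 0.009 cm/s = 0.009 / 100 m/s = 9e-05 m/s
Using q = k * H * Nf / Nd
Nf / Nd = 6 / 10 = 0.6
q = 9e-05 * 2.9 * 0.6
q = 0.0001566 m^3/s per m


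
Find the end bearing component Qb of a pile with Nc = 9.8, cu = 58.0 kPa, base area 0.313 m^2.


Result: 177.91 kN

Derivation:
Using Qb = Nc * cu * Ab
Qb = 9.8 * 58.0 * 0.313
Qb = 177.91 kN


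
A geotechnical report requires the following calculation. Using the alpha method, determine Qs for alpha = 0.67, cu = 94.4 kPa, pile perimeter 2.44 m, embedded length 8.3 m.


Using Qs = alpha * cu * perimeter * L
Qs = 0.67 * 94.4 * 2.44 * 8.3
Qs = 1280.9 kN


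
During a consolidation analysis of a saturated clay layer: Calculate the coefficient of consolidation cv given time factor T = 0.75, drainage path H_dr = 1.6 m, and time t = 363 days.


Using cv = T * H_dr^2 / t
H_dr^2 = 1.6^2 = 2.56
cv = 0.75 * 2.56 / 363
cv = 0.00529 m^2/day


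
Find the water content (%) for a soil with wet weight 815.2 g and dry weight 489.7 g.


Using w = (m_wet - m_dry) / m_dry * 100
m_wet - m_dry = 815.2 - 489.7 = 325.5 g
w = 325.5 / 489.7 * 100
w = 66.47 %


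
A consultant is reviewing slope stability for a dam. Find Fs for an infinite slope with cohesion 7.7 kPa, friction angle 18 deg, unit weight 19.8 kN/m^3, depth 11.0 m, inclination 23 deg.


Using Fs = c / (gamma*H*sin(beta)*cos(beta)) + tan(phi)/tan(beta)
Cohesion contribution = 7.7 / (19.8*11.0*sin(23)*cos(23))
Cohesion contribution = 0.0982944
Friction contribution = tan(18)/tan(23) = 0.765463
Fs = 0.0982944 + 0.765463
Fs = 0.864


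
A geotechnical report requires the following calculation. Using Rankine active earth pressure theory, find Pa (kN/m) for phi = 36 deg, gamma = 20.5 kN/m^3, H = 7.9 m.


Compute active earth pressure coefficient:
Ka = tan^2(45 - phi/2) = tan^2(27.0) = 0.259616
Compute active force:
Pa = 0.5 * Ka * gamma * H^2
Pa = 0.5 * 0.259616 * 20.5 * 7.9^2
Pa = 166.08 kN/m


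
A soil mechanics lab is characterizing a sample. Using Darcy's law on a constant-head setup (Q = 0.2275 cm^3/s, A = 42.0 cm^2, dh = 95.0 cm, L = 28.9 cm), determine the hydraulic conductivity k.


Result: 0.001648 cm/s

Derivation:
Compute hydraulic gradient:
i = dh / L = 95.0 / 28.9 = 3.2872
Then apply Darcy's law:
k = Q / (A * i)
k = 0.2275 / (42.0 * 3.2872)
k = 0.2275 / 138.062
k = 0.001648 cm/s


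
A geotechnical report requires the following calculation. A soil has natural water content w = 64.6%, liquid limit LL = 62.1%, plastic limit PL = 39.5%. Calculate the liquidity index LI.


Result: 1.111

Derivation:
First compute the plasticity index:
PI = LL - PL = 62.1 - 39.5 = 22.6
Then compute the liquidity index:
LI = (w - PL) / PI
LI = (64.6 - 39.5) / 22.6
LI = 1.111


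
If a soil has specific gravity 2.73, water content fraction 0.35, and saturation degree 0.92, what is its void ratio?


Result: 1.0386

Derivation:
Using the relation e = Gs * w / S
e = 2.73 * 0.35 / 0.92
e = 1.0386


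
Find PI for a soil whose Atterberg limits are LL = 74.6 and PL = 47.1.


Using PI = LL - PL
PI = 74.6 - 47.1
PI = 27.5


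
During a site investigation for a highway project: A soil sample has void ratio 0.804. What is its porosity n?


Using the relation n = e / (1 + e)
n = 0.804 / (1 + 0.804)
n = 0.804 / 1.804
n = 0.4457


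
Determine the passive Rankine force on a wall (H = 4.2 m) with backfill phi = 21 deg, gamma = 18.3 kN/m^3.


Result: 341.7 kN/m

Derivation:
Compute passive earth pressure coefficient:
Kp = tan^2(45 + phi/2) = tan^2(55.5) = 2.117051
Compute passive force:
Pp = 0.5 * Kp * gamma * H^2
Pp = 0.5 * 2.117051 * 18.3 * 4.2^2
Pp = 341.7 kN/m


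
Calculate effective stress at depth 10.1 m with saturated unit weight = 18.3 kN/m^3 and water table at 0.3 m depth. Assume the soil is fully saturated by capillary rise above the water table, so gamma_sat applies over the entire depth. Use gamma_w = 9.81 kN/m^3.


Total stress = gamma_sat * depth
sigma = 18.3 * 10.1 = 184.83 kPa
Pore water pressure u = gamma_w * (depth - d_wt)
u = 9.81 * (10.1 - 0.3) = 96.138 kPa
Effective stress = sigma - u
sigma' = 184.83 - 96.138 = 88.69 kPa


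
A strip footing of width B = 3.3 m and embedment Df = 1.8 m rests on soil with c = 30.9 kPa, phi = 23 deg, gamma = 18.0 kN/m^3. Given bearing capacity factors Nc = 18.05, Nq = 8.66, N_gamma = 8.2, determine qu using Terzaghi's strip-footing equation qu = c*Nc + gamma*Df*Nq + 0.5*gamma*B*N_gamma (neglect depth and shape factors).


Compute qu = c*Nc + gamma*Df*Nq + 0.5*gamma*B*N_gamma
Term 1: 30.9 * 18.05 = 557.745
Term 2: 18.0 * 1.8 * 8.66 = 280.584
Term 3: 0.5 * 18.0 * 3.3 * 8.2 = 243.54
qu = 557.745 + 280.584 + 243.54
qu = 1081.87 kPa


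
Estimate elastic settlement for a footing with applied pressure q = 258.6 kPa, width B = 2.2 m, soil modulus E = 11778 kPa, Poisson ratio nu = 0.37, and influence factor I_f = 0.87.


Result: 36.271 mm

Derivation:
Using Se = q * B * (1 - nu^2) * I_f / E
1 - nu^2 = 1 - 0.37^2 = 0.8631
Se = 258.6 * 2.2 * 0.8631 * 0.87 / 11778
Se = 0.036271 m
Convert to mm: Se = 0.036271 * 1000 = 36.271 mm


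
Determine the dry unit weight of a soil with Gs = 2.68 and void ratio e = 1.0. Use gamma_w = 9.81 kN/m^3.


Using gamma_d = Gs * gamma_w / (1 + e)
gamma_d = 2.68 * 9.81 / (1 + 1.0)
gamma_d = 2.68 * 9.81 / 2.0
gamma_d = 13.145 kN/m^3


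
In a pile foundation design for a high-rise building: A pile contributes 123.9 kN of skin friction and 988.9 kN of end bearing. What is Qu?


Using Qu = Qf + Qb
Qu = 123.9 + 988.9
Qu = 1112.8 kN


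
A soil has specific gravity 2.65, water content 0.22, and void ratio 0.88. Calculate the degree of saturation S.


Using S = Gs * w / e
S = 2.65 * 0.22 / 0.88
S = 0.6625


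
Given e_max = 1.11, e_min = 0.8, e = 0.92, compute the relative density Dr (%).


Using Dr = (e_max - e) / (e_max - e_min) * 100
e_max - e = 1.11 - 0.92 = 0.19
e_max - e_min = 1.11 - 0.8 = 0.31
Dr = 0.19 / 0.31 * 100
Dr = 61.29 %


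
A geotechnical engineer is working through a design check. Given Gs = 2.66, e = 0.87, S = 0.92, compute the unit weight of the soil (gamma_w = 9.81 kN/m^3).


Result: 18.153 kN/m^3

Derivation:
Using gamma = gamma_w * (Gs + S*e) / (1 + e)
Numerator: Gs + S*e = 2.66 + 0.92*0.87 = 3.4604
Denominator: 1 + e = 1 + 0.87 = 1.87
gamma = 9.81 * 3.4604 / 1.87
gamma = 18.153 kN/m^3


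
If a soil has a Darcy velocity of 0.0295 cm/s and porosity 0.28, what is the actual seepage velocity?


Result: 0.10536 cm/s

Derivation:
Using v_s = v_d / n
v_s = 0.0295 / 0.28
v_s = 0.10536 cm/s


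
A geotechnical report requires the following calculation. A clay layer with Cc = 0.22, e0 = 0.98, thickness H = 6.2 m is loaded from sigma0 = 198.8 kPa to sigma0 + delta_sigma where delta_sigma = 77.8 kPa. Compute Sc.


Using Sc = Cc * H / (1 + e0) * log10((sigma0 + delta_sigma) / sigma0)
Stress ratio = (198.8 + 77.8) / 198.8 = 1.39135
log10(1.39135) = 0.143436
Cc * H / (1 + e0) = 0.22 * 6.2 / (1 + 0.98) = 0.688889
Sc = 0.688889 * 0.143436
Sc = 0.0988 m


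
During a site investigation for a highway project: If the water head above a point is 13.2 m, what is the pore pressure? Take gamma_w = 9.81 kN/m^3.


Using u = gamma_w * h_w
u = 9.81 * 13.2
u = 129.49 kPa


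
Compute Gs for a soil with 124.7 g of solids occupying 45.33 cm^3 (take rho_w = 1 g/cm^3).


Using Gs = m_s / (V_s * rho_w)
Since rho_w = 1 g/cm^3:
Gs = 124.7 / 45.33
Gs = 2.751


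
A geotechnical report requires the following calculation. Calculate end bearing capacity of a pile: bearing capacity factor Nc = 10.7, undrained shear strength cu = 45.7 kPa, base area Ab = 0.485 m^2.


Using Qb = Nc * cu * Ab
Qb = 10.7 * 45.7 * 0.485
Qb = 237.16 kN


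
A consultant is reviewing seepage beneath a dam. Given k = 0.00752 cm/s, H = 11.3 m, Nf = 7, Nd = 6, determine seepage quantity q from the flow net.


Convert k to m/s for unit consistency with H:
k = 0.00752 cm/s = 0.00752 / 100 m/s = 7.52e-05 m/s
Using q = k * H * Nf / Nd
Nf / Nd = 7 / 6 = 1.1667
q = 7.52e-05 * 11.3 * 1.1667
q = 0.0009914 m^3/s per m


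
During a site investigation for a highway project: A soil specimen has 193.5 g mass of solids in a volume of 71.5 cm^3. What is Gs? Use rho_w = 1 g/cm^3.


Result: 2.706

Derivation:
Using Gs = m_s / (V_s * rho_w)
Since rho_w = 1 g/cm^3:
Gs = 193.5 / 71.5
Gs = 2.706


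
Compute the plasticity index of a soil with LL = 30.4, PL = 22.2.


Using PI = LL - PL
PI = 30.4 - 22.2
PI = 8.2


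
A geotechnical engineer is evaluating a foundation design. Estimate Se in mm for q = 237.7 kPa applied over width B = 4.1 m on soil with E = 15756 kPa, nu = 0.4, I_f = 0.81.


Result: 42.085 mm

Derivation:
Using Se = q * B * (1 - nu^2) * I_f / E
1 - nu^2 = 1 - 0.4^2 = 0.84
Se = 237.7 * 4.1 * 0.84 * 0.81 / 15756
Se = 0.042085 m
Convert to mm: Se = 0.042085 * 1000 = 42.085 mm


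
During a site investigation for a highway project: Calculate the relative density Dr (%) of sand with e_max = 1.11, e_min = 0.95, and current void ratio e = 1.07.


Result: 25.0 %

Derivation:
Using Dr = (e_max - e) / (e_max - e_min) * 100
e_max - e = 1.11 - 1.07 = 0.04
e_max - e_min = 1.11 - 0.95 = 0.16
Dr = 0.04 / 0.16 * 100
Dr = 25.0 %


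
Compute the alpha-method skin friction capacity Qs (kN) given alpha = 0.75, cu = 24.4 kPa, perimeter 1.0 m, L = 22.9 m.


Using Qs = alpha * cu * perimeter * L
Qs = 0.75 * 24.4 * 1.0 * 22.9
Qs = 419.07 kN


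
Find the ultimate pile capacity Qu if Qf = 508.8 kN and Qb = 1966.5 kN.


Using Qu = Qf + Qb
Qu = 508.8 + 1966.5
Qu = 2475.3 kN


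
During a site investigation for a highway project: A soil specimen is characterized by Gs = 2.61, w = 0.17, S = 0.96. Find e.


Using the relation e = Gs * w / S
e = 2.61 * 0.17 / 0.96
e = 0.4622


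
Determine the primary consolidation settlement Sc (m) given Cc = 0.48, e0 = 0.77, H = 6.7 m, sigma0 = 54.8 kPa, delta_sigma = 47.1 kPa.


Using Sc = Cc * H / (1 + e0) * log10((sigma0 + delta_sigma) / sigma0)
Stress ratio = (54.8 + 47.1) / 54.8 = 1.85949
log10(1.85949) = 0.269394
Cc * H / (1 + e0) = 0.48 * 6.7 / (1 + 0.77) = 1.81695
Sc = 1.81695 * 0.269394
Sc = 0.4895 m


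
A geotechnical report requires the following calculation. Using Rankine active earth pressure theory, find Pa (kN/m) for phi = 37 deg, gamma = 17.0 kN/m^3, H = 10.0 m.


Result: 211.3 kN/m

Derivation:
Compute active earth pressure coefficient:
Ka = tan^2(45 - phi/2) = tan^2(26.5) = 0.248584
Compute active force:
Pa = 0.5 * Ka * gamma * H^2
Pa = 0.5 * 0.248584 * 17.0 * 10.0^2
Pa = 211.3 kN/m


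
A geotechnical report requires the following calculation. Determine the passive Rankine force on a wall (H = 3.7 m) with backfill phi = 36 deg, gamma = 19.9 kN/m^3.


Compute passive earth pressure coefficient:
Kp = tan^2(45 + phi/2) = tan^2(63.0) = 3.85184
Compute passive force:
Pp = 0.5 * Kp * gamma * H^2
Pp = 0.5 * 3.85184 * 19.9 * 3.7^2
Pp = 524.68 kN/m


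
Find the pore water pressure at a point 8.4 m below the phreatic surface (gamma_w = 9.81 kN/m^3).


Result: 82.4 kPa

Derivation:
Using u = gamma_w * h_w
u = 9.81 * 8.4
u = 82.4 kPa


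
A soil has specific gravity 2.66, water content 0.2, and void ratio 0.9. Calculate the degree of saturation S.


Using S = Gs * w / e
S = 2.66 * 0.2 / 0.9
S = 0.5911


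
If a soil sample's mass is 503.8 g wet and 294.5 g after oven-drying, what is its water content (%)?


Result: 71.07 %

Derivation:
Using w = (m_wet - m_dry) / m_dry * 100
m_wet - m_dry = 503.8 - 294.5 = 209.3 g
w = 209.3 / 294.5 * 100
w = 71.07 %


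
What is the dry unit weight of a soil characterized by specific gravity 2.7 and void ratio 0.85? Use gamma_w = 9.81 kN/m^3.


Using gamma_d = Gs * gamma_w / (1 + e)
gamma_d = 2.7 * 9.81 / (1 + 0.85)
gamma_d = 2.7 * 9.81 / 1.85
gamma_d = 14.317 kN/m^3


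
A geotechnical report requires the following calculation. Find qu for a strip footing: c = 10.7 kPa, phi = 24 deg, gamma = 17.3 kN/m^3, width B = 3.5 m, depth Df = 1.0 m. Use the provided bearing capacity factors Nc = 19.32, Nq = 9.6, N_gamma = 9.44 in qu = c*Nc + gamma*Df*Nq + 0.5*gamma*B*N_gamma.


Compute qu = c*Nc + gamma*Df*Nq + 0.5*gamma*B*N_gamma
Term 1: 10.7 * 19.32 = 206.724
Term 2: 17.3 * 1.0 * 9.6 = 166.08
Term 3: 0.5 * 17.3 * 3.5 * 9.44 = 285.796
qu = 206.724 + 166.08 + 285.796
qu = 658.6 kPa


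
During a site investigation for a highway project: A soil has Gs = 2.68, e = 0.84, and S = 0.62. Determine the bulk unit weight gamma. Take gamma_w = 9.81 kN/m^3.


Using gamma = gamma_w * (Gs + S*e) / (1 + e)
Numerator: Gs + S*e = 2.68 + 0.62*0.84 = 3.2008
Denominator: 1 + e = 1 + 0.84 = 1.84
gamma = 9.81 * 3.2008 / 1.84
gamma = 17.065 kN/m^3


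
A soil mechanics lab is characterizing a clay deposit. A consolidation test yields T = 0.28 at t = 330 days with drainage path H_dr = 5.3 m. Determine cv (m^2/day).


Using cv = T * H_dr^2 / t
H_dr^2 = 5.3^2 = 28.09
cv = 0.28 * 28.09 / 330
cv = 0.02383 m^2/day


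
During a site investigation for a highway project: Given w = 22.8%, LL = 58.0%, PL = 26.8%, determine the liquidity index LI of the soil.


First compute the plasticity index:
PI = LL - PL = 58.0 - 26.8 = 31.2
Then compute the liquidity index:
LI = (w - PL) / PI
LI = (22.8 - 26.8) / 31.2
LI = -0.128


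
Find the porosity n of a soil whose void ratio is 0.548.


Using the relation n = e / (1 + e)
n = 0.548 / (1 + 0.548)
n = 0.548 / 1.548
n = 0.354


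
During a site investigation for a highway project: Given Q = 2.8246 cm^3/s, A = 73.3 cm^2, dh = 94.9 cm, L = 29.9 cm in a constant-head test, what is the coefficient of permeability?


Compute hydraulic gradient:
i = dh / L = 94.9 / 29.9 = 3.17391
Then apply Darcy's law:
k = Q / (A * i)
k = 2.8246 / (73.3 * 3.17391)
k = 2.8246 / 232.648
k = 0.012141 cm/s


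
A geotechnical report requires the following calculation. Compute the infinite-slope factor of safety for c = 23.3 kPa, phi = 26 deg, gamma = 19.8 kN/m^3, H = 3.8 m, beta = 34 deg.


Using Fs = c / (gamma*H*sin(beta)*cos(beta)) + tan(phi)/tan(beta)
Cohesion contribution = 23.3 / (19.8*3.8*sin(34)*cos(34))
Cohesion contribution = 0.667992
Friction contribution = tan(26)/tan(34) = 0.723093
Fs = 0.667992 + 0.723093
Fs = 1.391


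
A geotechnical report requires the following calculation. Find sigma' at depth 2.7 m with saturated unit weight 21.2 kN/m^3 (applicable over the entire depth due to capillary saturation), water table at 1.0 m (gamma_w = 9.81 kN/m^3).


Total stress = gamma_sat * depth
sigma = 21.2 * 2.7 = 57.24 kPa
Pore water pressure u = gamma_w * (depth - d_wt)
u = 9.81 * (2.7 - 1.0) = 16.677 kPa
Effective stress = sigma - u
sigma' = 57.24 - 16.677 = 40.56 kPa


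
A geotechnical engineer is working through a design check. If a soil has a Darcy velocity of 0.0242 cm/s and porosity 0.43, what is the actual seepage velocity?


Using v_s = v_d / n
v_s = 0.0242 / 0.43
v_s = 0.05628 cm/s


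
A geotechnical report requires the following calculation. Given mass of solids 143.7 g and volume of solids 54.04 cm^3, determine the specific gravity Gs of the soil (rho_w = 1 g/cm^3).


Using Gs = m_s / (V_s * rho_w)
Since rho_w = 1 g/cm^3:
Gs = 143.7 / 54.04
Gs = 2.659


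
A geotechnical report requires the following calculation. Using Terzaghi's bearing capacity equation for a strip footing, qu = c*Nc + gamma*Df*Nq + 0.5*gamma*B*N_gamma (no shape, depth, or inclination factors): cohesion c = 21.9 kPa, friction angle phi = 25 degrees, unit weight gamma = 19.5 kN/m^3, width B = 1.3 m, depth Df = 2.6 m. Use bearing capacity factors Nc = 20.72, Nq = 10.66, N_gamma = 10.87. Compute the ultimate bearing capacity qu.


Result: 1132.01 kPa

Derivation:
Compute qu = c*Nc + gamma*Df*Nq + 0.5*gamma*B*N_gamma
Term 1: 21.9 * 20.72 = 453.768
Term 2: 19.5 * 2.6 * 10.66 = 540.462
Term 3: 0.5 * 19.5 * 1.3 * 10.87 = 137.77725
qu = 453.768 + 540.462 + 137.77725
qu = 1132.01 kPa


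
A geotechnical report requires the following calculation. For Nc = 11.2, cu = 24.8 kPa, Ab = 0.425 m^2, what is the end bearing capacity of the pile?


Using Qb = Nc * cu * Ab
Qb = 11.2 * 24.8 * 0.425
Qb = 118.05 kN


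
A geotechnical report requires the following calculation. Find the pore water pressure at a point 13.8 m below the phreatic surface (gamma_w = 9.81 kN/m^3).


Result: 135.38 kPa

Derivation:
Using u = gamma_w * h_w
u = 9.81 * 13.8
u = 135.38 kPa


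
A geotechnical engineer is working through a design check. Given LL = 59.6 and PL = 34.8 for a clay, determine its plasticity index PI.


Result: 24.8

Derivation:
Using PI = LL - PL
PI = 59.6 - 34.8
PI = 24.8


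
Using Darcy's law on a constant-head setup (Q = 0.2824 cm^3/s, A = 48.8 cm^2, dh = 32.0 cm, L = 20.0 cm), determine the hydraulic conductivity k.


Compute hydraulic gradient:
i = dh / L = 32.0 / 20.0 = 1.6
Then apply Darcy's law:
k = Q / (A * i)
k = 0.2824 / (48.8 * 1.6)
k = 0.2824 / 78.08
k = 0.003617 cm/s


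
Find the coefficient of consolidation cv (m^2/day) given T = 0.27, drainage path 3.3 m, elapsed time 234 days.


Result: 0.01257 m^2/day

Derivation:
Using cv = T * H_dr^2 / t
H_dr^2 = 3.3^2 = 10.89
cv = 0.27 * 10.89 / 234
cv = 0.01257 m^2/day


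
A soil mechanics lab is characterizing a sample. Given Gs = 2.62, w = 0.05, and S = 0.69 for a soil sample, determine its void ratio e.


Using the relation e = Gs * w / S
e = 2.62 * 0.05 / 0.69
e = 0.1899


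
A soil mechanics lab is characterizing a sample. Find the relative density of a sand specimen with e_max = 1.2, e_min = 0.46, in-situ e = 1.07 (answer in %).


Result: 17.57 %

Derivation:
Using Dr = (e_max - e) / (e_max - e_min) * 100
e_max - e = 1.2 - 1.07 = 0.13
e_max - e_min = 1.2 - 0.46 = 0.74
Dr = 0.13 / 0.74 * 100
Dr = 17.57 %


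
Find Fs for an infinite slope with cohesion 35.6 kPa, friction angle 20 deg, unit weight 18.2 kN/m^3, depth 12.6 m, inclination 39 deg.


Result: 0.767

Derivation:
Using Fs = c / (gamma*H*sin(beta)*cos(beta)) + tan(phi)/tan(beta)
Cohesion contribution = 35.6 / (18.2*12.6*sin(39)*cos(39))
Cohesion contribution = 0.31742
Friction contribution = tan(20)/tan(39) = 0.449466
Fs = 0.31742 + 0.449466
Fs = 0.767


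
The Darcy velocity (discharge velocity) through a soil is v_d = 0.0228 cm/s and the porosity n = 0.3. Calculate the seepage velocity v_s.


Using v_s = v_d / n
v_s = 0.0228 / 0.3
v_s = 0.076 cm/s


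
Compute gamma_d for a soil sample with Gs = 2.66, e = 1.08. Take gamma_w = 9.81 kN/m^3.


Using gamma_d = Gs * gamma_w / (1 + e)
gamma_d = 2.66 * 9.81 / (1 + 1.08)
gamma_d = 2.66 * 9.81 / 2.08
gamma_d = 12.545 kN/m^3


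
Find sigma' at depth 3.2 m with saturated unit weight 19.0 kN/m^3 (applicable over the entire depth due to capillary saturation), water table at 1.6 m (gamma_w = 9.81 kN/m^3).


Total stress = gamma_sat * depth
sigma = 19.0 * 3.2 = 60.8 kPa
Pore water pressure u = gamma_w * (depth - d_wt)
u = 9.81 * (3.2 - 1.6) = 15.696 kPa
Effective stress = sigma - u
sigma' = 60.8 - 15.696 = 45.1 kPa


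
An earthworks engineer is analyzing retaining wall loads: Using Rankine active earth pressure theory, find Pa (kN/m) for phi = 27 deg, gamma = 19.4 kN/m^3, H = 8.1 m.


Compute active earth pressure coefficient:
Ka = tan^2(45 - phi/2) = tan^2(31.5) = 0.375525
Compute active force:
Pa = 0.5 * Ka * gamma * H^2
Pa = 0.5 * 0.375525 * 19.4 * 8.1^2
Pa = 238.99 kN/m


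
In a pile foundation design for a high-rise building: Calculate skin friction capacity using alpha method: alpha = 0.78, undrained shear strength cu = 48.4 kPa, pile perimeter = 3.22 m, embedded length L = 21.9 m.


Result: 2662.2 kN

Derivation:
Using Qs = alpha * cu * perimeter * L
Qs = 0.78 * 48.4 * 3.22 * 21.9
Qs = 2662.2 kN


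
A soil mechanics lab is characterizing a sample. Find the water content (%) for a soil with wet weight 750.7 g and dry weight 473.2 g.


Result: 58.64 %

Derivation:
Using w = (m_wet - m_dry) / m_dry * 100
m_wet - m_dry = 750.7 - 473.2 = 277.5 g
w = 277.5 / 473.2 * 100
w = 58.64 %


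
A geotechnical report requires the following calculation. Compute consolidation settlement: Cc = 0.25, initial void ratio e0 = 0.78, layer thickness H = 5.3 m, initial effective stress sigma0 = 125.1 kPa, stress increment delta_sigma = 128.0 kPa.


Using Sc = Cc * H / (1 + e0) * log10((sigma0 + delta_sigma) / sigma0)
Stress ratio = (125.1 + 128.0) / 125.1 = 2.02318
log10(2.02318) = 0.306035
Cc * H / (1 + e0) = 0.25 * 5.3 / (1 + 0.78) = 0.744382
Sc = 0.744382 * 0.306035
Sc = 0.2278 m


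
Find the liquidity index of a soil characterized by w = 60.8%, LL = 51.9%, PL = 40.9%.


First compute the plasticity index:
PI = LL - PL = 51.9 - 40.9 = 11.0
Then compute the liquidity index:
LI = (w - PL) / PI
LI = (60.8 - 40.9) / 11.0
LI = 1.809


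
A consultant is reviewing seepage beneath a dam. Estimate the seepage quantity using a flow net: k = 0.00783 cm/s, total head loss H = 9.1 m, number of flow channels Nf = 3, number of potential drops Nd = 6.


Convert k to m/s for unit consistency with H:
k = 0.00783 cm/s = 0.00783 / 100 m/s = 7.83e-05 m/s
Using q = k * H * Nf / Nd
Nf / Nd = 3 / 6 = 0.5
q = 7.83e-05 * 9.1 * 0.5
q = 0.0003563 m^3/s per m


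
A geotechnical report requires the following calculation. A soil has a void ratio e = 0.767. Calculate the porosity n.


Using the relation n = e / (1 + e)
n = 0.767 / (1 + 0.767)
n = 0.767 / 1.767
n = 0.4341


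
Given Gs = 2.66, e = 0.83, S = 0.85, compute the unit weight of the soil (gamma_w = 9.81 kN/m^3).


Using gamma = gamma_w * (Gs + S*e) / (1 + e)
Numerator: Gs + S*e = 2.66 + 0.85*0.83 = 3.3655
Denominator: 1 + e = 1 + 0.83 = 1.83
gamma = 9.81 * 3.3655 / 1.83
gamma = 18.041 kN/m^3


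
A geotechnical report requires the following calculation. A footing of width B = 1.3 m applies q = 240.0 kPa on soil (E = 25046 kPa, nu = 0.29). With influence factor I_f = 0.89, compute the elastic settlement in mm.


Using Se = q * B * (1 - nu^2) * I_f / E
1 - nu^2 = 1 - 0.29^2 = 0.9159
Se = 240.0 * 1.3 * 0.9159 * 0.89 / 25046
Se = 0.010154 m
Convert to mm: Se = 0.010154 * 1000 = 10.154 mm


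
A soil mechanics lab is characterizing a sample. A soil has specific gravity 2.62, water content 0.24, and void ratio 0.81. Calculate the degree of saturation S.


Result: 0.7763

Derivation:
Using S = Gs * w / e
S = 2.62 * 0.24 / 0.81
S = 0.7763


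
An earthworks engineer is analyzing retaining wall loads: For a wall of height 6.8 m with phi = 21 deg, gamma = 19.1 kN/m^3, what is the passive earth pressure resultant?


Compute passive earth pressure coefficient:
Kp = tan^2(45 + phi/2) = tan^2(55.5) = 2.117051
Compute passive force:
Pp = 0.5 * Kp * gamma * H^2
Pp = 0.5 * 2.117051 * 19.1 * 6.8^2
Pp = 934.87 kN/m


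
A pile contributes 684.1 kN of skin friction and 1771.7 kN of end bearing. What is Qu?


Using Qu = Qf + Qb
Qu = 684.1 + 1771.7
Qu = 2455.8 kN


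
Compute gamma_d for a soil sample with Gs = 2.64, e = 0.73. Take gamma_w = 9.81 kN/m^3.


Using gamma_d = Gs * gamma_w / (1 + e)
gamma_d = 2.64 * 9.81 / (1 + 0.73)
gamma_d = 2.64 * 9.81 / 1.73
gamma_d = 14.97 kN/m^3


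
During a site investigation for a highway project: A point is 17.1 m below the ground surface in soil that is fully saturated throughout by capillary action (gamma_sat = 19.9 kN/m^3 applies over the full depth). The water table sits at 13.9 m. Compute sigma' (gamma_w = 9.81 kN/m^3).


Total stress = gamma_sat * depth
sigma = 19.9 * 17.1 = 340.29 kPa
Pore water pressure u = gamma_w * (depth - d_wt)
u = 9.81 * (17.1 - 13.9) = 31.392 kPa
Effective stress = sigma - u
sigma' = 340.29 - 31.392 = 308.9 kPa


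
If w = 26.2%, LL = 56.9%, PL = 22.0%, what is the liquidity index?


Result: 0.12

Derivation:
First compute the plasticity index:
PI = LL - PL = 56.9 - 22.0 = 34.9
Then compute the liquidity index:
LI = (w - PL) / PI
LI = (26.2 - 22.0) / 34.9
LI = 0.12


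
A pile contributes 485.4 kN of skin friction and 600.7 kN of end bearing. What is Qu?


Using Qu = Qf + Qb
Qu = 485.4 + 600.7
Qu = 1086.1 kN


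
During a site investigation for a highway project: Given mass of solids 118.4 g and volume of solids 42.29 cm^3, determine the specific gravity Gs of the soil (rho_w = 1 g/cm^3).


Using Gs = m_s / (V_s * rho_w)
Since rho_w = 1 g/cm^3:
Gs = 118.4 / 42.29
Gs = 2.8


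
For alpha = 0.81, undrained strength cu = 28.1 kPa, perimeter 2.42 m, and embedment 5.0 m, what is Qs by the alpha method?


Using Qs = alpha * cu * perimeter * L
Qs = 0.81 * 28.1 * 2.42 * 5.0
Qs = 275.41 kN


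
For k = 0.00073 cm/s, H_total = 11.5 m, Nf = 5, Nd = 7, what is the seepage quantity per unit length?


Result: 5.996e-05 m^3/s per m

Derivation:
Convert k to m/s for unit consistency with H:
k = 0.00073 cm/s = 0.00073 / 100 m/s = 7.3e-06 m/s
Using q = k * H * Nf / Nd
Nf / Nd = 5 / 7 = 0.7143
q = 7.3e-06 * 11.5 * 0.7143
q = 5.996e-05 m^3/s per m


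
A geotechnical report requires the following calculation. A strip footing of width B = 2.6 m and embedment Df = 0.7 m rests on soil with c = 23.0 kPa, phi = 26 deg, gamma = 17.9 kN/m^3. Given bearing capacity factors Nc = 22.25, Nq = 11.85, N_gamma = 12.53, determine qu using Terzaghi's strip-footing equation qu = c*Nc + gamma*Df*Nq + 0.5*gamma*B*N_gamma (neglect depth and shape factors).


Compute qu = c*Nc + gamma*Df*Nq + 0.5*gamma*B*N_gamma
Term 1: 23.0 * 22.25 = 511.75
Term 2: 17.9 * 0.7 * 11.85 = 148.4805
Term 3: 0.5 * 17.9 * 2.6 * 12.53 = 291.5731
qu = 511.75 + 148.4805 + 291.5731
qu = 951.8 kPa


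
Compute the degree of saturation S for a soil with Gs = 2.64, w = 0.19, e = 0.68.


Using S = Gs * w / e
S = 2.64 * 0.19 / 0.68
S = 0.7376


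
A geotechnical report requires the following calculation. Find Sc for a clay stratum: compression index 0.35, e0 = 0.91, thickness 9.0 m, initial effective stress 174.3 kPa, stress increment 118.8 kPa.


Using Sc = Cc * H / (1 + e0) * log10((sigma0 + delta_sigma) / sigma0)
Stress ratio = (174.3 + 118.8) / 174.3 = 1.68158
log10(1.68158) = 0.225718
Cc * H / (1 + e0) = 0.35 * 9.0 / (1 + 0.91) = 1.64921
Sc = 1.64921 * 0.225718
Sc = 0.3723 m


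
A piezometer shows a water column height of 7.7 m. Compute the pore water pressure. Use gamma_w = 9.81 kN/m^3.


Result: 75.54 kPa

Derivation:
Using u = gamma_w * h_w
u = 9.81 * 7.7
u = 75.54 kPa


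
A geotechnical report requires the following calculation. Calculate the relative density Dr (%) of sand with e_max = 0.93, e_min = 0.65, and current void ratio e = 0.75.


Using Dr = (e_max - e) / (e_max - e_min) * 100
e_max - e = 0.93 - 0.75 = 0.18
e_max - e_min = 0.93 - 0.65 = 0.28
Dr = 0.18 / 0.28 * 100
Dr = 64.29 %


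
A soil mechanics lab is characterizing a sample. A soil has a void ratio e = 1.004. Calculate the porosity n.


Using the relation n = e / (1 + e)
n = 1.004 / (1 + 1.004)
n = 1.004 / 2.004
n = 0.501


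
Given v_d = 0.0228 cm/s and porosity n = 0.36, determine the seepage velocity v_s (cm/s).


Result: 0.06333 cm/s

Derivation:
Using v_s = v_d / n
v_s = 0.0228 / 0.36
v_s = 0.06333 cm/s


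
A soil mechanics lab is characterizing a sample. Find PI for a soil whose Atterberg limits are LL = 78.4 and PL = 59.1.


Using PI = LL - PL
PI = 78.4 - 59.1
PI = 19.3


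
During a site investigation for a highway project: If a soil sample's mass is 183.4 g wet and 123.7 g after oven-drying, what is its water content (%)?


Using w = (m_wet - m_dry) / m_dry * 100
m_wet - m_dry = 183.4 - 123.7 = 59.7 g
w = 59.7 / 123.7 * 100
w = 48.26 %


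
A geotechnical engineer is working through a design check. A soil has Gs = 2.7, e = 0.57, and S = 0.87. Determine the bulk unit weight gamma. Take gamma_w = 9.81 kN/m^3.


Result: 19.969 kN/m^3

Derivation:
Using gamma = gamma_w * (Gs + S*e) / (1 + e)
Numerator: Gs + S*e = 2.7 + 0.87*0.57 = 3.1959
Denominator: 1 + e = 1 + 0.57 = 1.57
gamma = 9.81 * 3.1959 / 1.57
gamma = 19.969 kN/m^3


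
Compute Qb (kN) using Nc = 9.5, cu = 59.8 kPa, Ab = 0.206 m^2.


Result: 117.03 kN

Derivation:
Using Qb = Nc * cu * Ab
Qb = 9.5 * 59.8 * 0.206
Qb = 117.03 kN


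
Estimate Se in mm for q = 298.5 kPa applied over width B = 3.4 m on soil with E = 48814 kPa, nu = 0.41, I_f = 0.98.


Result: 16.95 mm

Derivation:
Using Se = q * B * (1 - nu^2) * I_f / E
1 - nu^2 = 1 - 0.41^2 = 0.8319
Se = 298.5 * 3.4 * 0.8319 * 0.98 / 48814
Se = 0.016950 m
Convert to mm: Se = 0.016950 * 1000 = 16.95 mm


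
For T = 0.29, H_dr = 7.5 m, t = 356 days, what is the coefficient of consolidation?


Using cv = T * H_dr^2 / t
H_dr^2 = 7.5^2 = 56.25
cv = 0.29 * 56.25 / 356
cv = 0.04582 m^2/day


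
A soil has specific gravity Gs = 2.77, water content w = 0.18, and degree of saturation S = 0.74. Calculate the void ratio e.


Result: 0.6738

Derivation:
Using the relation e = Gs * w / S
e = 2.77 * 0.18 / 0.74
e = 0.6738


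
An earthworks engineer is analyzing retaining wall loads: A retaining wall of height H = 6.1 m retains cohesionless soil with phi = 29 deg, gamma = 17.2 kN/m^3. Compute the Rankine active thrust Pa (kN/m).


Compute active earth pressure coefficient:
Ka = tan^2(45 - phi/2) = tan^2(30.5) = 0.346974
Compute active force:
Pa = 0.5 * Ka * gamma * H^2
Pa = 0.5 * 0.346974 * 17.2 * 6.1^2
Pa = 111.03 kN/m


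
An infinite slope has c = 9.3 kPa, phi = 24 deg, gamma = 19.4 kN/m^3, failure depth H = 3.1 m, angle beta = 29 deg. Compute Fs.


Result: 1.168

Derivation:
Using Fs = c / (gamma*H*sin(beta)*cos(beta)) + tan(phi)/tan(beta)
Cohesion contribution = 9.3 / (19.4*3.1*sin(29)*cos(29))
Cohesion contribution = 0.364694
Friction contribution = tan(24)/tan(29) = 0.803214
Fs = 0.364694 + 0.803214
Fs = 1.168


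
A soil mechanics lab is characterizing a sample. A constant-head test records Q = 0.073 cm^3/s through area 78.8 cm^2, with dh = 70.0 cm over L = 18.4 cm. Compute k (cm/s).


Result: 0.000244 cm/s

Derivation:
Compute hydraulic gradient:
i = dh / L = 70.0 / 18.4 = 3.80435
Then apply Darcy's law:
k = Q / (A * i)
k = 0.073 / (78.8 * 3.80435)
k = 0.073 / 299.783
k = 0.000244 cm/s


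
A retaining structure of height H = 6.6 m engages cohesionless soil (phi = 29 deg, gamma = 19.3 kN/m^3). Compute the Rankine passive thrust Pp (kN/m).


Result: 1211.49 kN/m

Derivation:
Compute passive earth pressure coefficient:
Kp = tan^2(45 + phi/2) = tan^2(59.5) = 2.88206
Compute passive force:
Pp = 0.5 * Kp * gamma * H^2
Pp = 0.5 * 2.88206 * 19.3 * 6.6^2
Pp = 1211.49 kN/m


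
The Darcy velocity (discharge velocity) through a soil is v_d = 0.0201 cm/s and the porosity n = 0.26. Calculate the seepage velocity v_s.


Using v_s = v_d / n
v_s = 0.0201 / 0.26
v_s = 0.07731 cm/s


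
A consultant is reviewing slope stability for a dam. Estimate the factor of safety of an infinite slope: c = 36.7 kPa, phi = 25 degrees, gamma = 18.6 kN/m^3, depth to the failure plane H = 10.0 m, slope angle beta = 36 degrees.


Result: 1.057

Derivation:
Using Fs = c / (gamma*H*sin(beta)*cos(beta)) + tan(phi)/tan(beta)
Cohesion contribution = 36.7 / (18.6*10.0*sin(36)*cos(36))
Cohesion contribution = 0.414932
Friction contribution = tan(25)/tan(36) = 0.641817
Fs = 0.414932 + 0.641817
Fs = 1.057


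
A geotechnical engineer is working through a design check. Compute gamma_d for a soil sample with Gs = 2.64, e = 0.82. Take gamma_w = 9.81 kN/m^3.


Using gamma_d = Gs * gamma_w / (1 + e)
gamma_d = 2.64 * 9.81 / (1 + 0.82)
gamma_d = 2.64 * 9.81 / 1.82
gamma_d = 14.23 kN/m^3


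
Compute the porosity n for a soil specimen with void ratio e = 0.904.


Using the relation n = e / (1 + e)
n = 0.904 / (1 + 0.904)
n = 0.904 / 1.904
n = 0.4748


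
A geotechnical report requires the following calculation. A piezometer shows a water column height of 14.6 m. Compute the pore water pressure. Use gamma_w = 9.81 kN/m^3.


Result: 143.23 kPa

Derivation:
Using u = gamma_w * h_w
u = 9.81 * 14.6
u = 143.23 kPa


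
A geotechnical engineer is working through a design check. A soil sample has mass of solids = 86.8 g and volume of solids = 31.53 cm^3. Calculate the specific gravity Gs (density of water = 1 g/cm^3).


Using Gs = m_s / (V_s * rho_w)
Since rho_w = 1 g/cm^3:
Gs = 86.8 / 31.53
Gs = 2.753


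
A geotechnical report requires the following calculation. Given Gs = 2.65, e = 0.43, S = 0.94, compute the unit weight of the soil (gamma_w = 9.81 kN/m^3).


Result: 20.952 kN/m^3

Derivation:
Using gamma = gamma_w * (Gs + S*e) / (1 + e)
Numerator: Gs + S*e = 2.65 + 0.94*0.43 = 3.0542
Denominator: 1 + e = 1 + 0.43 = 1.43
gamma = 9.81 * 3.0542 / 1.43
gamma = 20.952 kN/m^3


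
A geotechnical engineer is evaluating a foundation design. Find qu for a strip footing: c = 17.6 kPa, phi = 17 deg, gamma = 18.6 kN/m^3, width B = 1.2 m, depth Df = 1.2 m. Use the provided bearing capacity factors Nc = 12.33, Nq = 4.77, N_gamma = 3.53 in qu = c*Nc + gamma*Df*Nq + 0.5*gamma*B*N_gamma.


Compute qu = c*Nc + gamma*Df*Nq + 0.5*gamma*B*N_gamma
Term 1: 17.6 * 12.33 = 217.008
Term 2: 18.6 * 1.2 * 4.77 = 106.4664
Term 3: 0.5 * 18.6 * 1.2 * 3.53 = 39.3948
qu = 217.008 + 106.4664 + 39.3948
qu = 362.87 kPa


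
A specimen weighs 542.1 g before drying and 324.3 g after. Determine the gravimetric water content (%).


Result: 67.16 %

Derivation:
Using w = (m_wet - m_dry) / m_dry * 100
m_wet - m_dry = 542.1 - 324.3 = 217.8 g
w = 217.8 / 324.3 * 100
w = 67.16 %


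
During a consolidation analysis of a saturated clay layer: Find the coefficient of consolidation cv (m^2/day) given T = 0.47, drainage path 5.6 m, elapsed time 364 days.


Result: 0.04049 m^2/day

Derivation:
Using cv = T * H_dr^2 / t
H_dr^2 = 5.6^2 = 31.36
cv = 0.47 * 31.36 / 364
cv = 0.04049 m^2/day


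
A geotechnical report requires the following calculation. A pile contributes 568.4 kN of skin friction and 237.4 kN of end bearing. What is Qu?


Result: 805.8 kN

Derivation:
Using Qu = Qf + Qb
Qu = 568.4 + 237.4
Qu = 805.8 kN


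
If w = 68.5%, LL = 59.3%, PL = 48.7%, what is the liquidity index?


Result: 1.868

Derivation:
First compute the plasticity index:
PI = LL - PL = 59.3 - 48.7 = 10.6
Then compute the liquidity index:
LI = (w - PL) / PI
LI = (68.5 - 48.7) / 10.6
LI = 1.868


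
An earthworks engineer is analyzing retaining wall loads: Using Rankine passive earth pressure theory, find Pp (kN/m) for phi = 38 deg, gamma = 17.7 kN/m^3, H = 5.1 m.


Compute passive earth pressure coefficient:
Kp = tan^2(45 + phi/2) = tan^2(64.0) = 4.203746
Compute passive force:
Pp = 0.5 * Kp * gamma * H^2
Pp = 0.5 * 4.203746 * 17.7 * 5.1^2
Pp = 967.65 kN/m


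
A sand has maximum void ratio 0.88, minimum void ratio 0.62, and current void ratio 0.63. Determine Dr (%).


Using Dr = (e_max - e) / (e_max - e_min) * 100
e_max - e = 0.88 - 0.63 = 0.25
e_max - e_min = 0.88 - 0.62 = 0.26
Dr = 0.25 / 0.26 * 100
Dr = 96.15 %


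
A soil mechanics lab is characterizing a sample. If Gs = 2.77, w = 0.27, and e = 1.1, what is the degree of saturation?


Using S = Gs * w / e
S = 2.77 * 0.27 / 1.1
S = 0.6799


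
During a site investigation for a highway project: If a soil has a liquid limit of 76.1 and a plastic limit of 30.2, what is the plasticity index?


Using PI = LL - PL
PI = 76.1 - 30.2
PI = 45.9


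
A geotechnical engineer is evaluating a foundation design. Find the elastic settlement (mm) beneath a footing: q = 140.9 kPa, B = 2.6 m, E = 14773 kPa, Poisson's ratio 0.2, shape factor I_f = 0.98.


Using Se = q * B * (1 - nu^2) * I_f / E
1 - nu^2 = 1 - 0.2^2 = 0.96
Se = 140.9 * 2.6 * 0.96 * 0.98 / 14773
Se = 0.023330 m
Convert to mm: Se = 0.023330 * 1000 = 23.33 mm


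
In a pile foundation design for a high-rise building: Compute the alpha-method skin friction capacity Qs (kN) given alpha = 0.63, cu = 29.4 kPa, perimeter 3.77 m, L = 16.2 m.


Using Qs = alpha * cu * perimeter * L
Qs = 0.63 * 29.4 * 3.77 * 16.2
Qs = 1131.21 kN
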